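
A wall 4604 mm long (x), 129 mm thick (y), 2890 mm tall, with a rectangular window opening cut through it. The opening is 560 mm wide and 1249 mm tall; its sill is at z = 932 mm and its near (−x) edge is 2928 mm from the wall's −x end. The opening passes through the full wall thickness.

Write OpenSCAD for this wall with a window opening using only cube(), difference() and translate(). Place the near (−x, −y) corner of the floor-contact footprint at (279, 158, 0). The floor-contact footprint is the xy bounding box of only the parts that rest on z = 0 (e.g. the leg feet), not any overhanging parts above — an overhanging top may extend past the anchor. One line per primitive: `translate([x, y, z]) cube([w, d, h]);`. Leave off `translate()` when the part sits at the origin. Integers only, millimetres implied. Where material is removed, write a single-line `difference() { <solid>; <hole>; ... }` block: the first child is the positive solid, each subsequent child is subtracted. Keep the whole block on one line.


difference() { translate([279, 158, 0]) cube([4604, 129, 2890]); translate([3207, 158, 932]) cube([560, 129, 1249]); }


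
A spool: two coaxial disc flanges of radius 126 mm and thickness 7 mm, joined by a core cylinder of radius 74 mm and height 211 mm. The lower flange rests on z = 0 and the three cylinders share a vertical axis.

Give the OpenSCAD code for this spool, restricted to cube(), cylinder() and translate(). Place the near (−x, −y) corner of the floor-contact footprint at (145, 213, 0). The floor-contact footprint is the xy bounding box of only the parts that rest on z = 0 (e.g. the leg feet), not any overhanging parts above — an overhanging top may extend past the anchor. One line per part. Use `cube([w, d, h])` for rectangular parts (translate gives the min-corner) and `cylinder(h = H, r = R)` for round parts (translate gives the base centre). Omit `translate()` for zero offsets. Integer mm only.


translate([271, 339, 0]) cylinder(h = 7, r = 126);
translate([271, 339, 7]) cylinder(h = 211, r = 74);
translate([271, 339, 218]) cylinder(h = 7, r = 126);


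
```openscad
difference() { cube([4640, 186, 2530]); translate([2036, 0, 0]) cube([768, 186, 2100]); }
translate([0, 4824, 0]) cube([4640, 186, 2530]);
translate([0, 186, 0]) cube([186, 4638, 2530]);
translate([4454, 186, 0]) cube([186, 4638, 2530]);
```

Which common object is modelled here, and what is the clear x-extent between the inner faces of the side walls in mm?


A single room. The interior width is 4268 mm.

Four walls enclosing a rectangle with a door in the front wall — a room. Outside width 4640 minus two 186 mm walls gives 4268 mm.


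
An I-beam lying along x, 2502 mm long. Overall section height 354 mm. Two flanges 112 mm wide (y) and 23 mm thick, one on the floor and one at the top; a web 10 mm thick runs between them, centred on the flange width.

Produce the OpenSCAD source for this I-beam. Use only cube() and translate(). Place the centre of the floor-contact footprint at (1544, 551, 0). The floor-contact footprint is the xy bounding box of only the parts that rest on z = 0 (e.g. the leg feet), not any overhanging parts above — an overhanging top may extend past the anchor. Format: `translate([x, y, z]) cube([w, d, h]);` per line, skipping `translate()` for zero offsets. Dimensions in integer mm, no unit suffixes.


translate([293, 495, 0]) cube([2502, 112, 23]);
translate([293, 546, 23]) cube([2502, 10, 308]);
translate([293, 495, 331]) cube([2502, 112, 23]);


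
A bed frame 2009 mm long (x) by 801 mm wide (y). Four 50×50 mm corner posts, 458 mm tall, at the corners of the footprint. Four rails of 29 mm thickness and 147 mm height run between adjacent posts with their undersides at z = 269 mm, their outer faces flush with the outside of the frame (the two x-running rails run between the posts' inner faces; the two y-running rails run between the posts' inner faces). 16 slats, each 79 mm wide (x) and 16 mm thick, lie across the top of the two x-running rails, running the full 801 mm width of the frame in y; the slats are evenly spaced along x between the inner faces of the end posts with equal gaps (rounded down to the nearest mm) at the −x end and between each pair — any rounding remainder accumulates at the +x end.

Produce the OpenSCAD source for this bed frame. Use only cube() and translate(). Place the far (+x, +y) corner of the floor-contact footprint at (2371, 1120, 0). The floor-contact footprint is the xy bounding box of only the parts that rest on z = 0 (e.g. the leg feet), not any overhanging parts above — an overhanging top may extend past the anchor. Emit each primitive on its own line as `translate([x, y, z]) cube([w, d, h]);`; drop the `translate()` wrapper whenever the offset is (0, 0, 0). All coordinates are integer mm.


// slat z = rail_z + rail_h = 269 + 147 = 416
// slat gap = ⌊(1909 − 16·79) / 17⌋ = 37
translate([362, 319, 0]) cube([50, 50, 458]);
translate([362, 1070, 0]) cube([50, 50, 458]);
translate([2321, 319, 0]) cube([50, 50, 458]);
translate([2321, 1070, 0]) cube([50, 50, 458]);
translate([412, 319, 269]) cube([1909, 29, 147]);
translate([412, 1091, 269]) cube([1909, 29, 147]);
translate([362, 369, 269]) cube([29, 701, 147]);
translate([2342, 369, 269]) cube([29, 701, 147]);
translate([449, 319, 416]) cube([79, 801, 16]);
translate([565, 319, 416]) cube([79, 801, 16]);
translate([681, 319, 416]) cube([79, 801, 16]);
translate([797, 319, 416]) cube([79, 801, 16]);
translate([913, 319, 416]) cube([79, 801, 16]);
translate([1029, 319, 416]) cube([79, 801, 16]);
translate([1145, 319, 416]) cube([79, 801, 16]);
translate([1261, 319, 416]) cube([79, 801, 16]);
translate([1377, 319, 416]) cube([79, 801, 16]);
translate([1493, 319, 416]) cube([79, 801, 16]);
translate([1609, 319, 416]) cube([79, 801, 16]);
translate([1725, 319, 416]) cube([79, 801, 16]);
translate([1841, 319, 416]) cube([79, 801, 16]);
translate([1957, 319, 416]) cube([79, 801, 16]);
translate([2073, 319, 416]) cube([79, 801, 16]);
translate([2189, 319, 416]) cube([79, 801, 16]);


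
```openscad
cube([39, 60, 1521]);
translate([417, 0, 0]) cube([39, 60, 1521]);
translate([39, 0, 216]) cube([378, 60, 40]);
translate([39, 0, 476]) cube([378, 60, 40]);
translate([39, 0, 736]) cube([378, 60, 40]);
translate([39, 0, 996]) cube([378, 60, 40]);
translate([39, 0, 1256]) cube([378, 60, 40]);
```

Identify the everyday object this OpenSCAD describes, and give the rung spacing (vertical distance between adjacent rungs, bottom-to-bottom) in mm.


A ladder. The rung spacing is 260 mm.

Two tall 39×60 posts with 5 short bars between them — a ladder. Adjacent rungs sit at z = 216 and z = 476, so the spacing is 476 − 216 = 260 mm.


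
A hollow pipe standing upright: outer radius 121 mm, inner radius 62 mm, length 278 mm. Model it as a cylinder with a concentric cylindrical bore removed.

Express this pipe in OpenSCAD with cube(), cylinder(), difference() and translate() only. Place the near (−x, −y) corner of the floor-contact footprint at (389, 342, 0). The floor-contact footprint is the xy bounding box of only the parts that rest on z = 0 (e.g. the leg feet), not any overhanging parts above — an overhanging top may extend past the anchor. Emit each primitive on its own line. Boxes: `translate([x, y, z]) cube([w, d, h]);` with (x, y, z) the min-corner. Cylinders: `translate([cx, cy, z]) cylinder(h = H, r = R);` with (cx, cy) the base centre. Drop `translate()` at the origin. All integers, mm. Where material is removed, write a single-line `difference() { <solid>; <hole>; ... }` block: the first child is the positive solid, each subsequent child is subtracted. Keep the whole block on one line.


difference() { translate([510, 463, 0]) cylinder(h = 278, r = 121); translate([510, 463, 0]) cylinder(h = 278, r = 62); }


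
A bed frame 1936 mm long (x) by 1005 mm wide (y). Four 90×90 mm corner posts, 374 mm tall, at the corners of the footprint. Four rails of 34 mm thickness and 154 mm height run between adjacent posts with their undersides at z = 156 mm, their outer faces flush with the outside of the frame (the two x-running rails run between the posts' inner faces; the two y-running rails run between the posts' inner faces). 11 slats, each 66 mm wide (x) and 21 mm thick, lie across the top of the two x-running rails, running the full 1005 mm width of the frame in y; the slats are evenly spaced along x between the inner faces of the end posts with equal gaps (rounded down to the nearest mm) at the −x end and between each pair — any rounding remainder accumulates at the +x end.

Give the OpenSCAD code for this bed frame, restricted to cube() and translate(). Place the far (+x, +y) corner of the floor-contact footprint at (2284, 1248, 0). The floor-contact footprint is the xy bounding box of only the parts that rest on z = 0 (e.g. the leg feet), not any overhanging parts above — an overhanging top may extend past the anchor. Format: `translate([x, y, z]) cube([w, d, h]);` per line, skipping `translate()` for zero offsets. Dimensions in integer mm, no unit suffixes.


// slat z = rail_z + rail_h = 156 + 154 = 310
// slat gap = ⌊(1756 − 11·66) / 12⌋ = 85
translate([348, 243, 0]) cube([90, 90, 374]);
translate([348, 1158, 0]) cube([90, 90, 374]);
translate([2194, 243, 0]) cube([90, 90, 374]);
translate([2194, 1158, 0]) cube([90, 90, 374]);
translate([438, 243, 156]) cube([1756, 34, 154]);
translate([438, 1214, 156]) cube([1756, 34, 154]);
translate([348, 333, 156]) cube([34, 825, 154]);
translate([2250, 333, 156]) cube([34, 825, 154]);
translate([523, 243, 310]) cube([66, 1005, 21]);
translate([674, 243, 310]) cube([66, 1005, 21]);
translate([825, 243, 310]) cube([66, 1005, 21]);
translate([976, 243, 310]) cube([66, 1005, 21]);
translate([1127, 243, 310]) cube([66, 1005, 21]);
translate([1278, 243, 310]) cube([66, 1005, 21]);
translate([1429, 243, 310]) cube([66, 1005, 21]);
translate([1580, 243, 310]) cube([66, 1005, 21]);
translate([1731, 243, 310]) cube([66, 1005, 21]);
translate([1882, 243, 310]) cube([66, 1005, 21]);
translate([2033, 243, 310]) cube([66, 1005, 21]);


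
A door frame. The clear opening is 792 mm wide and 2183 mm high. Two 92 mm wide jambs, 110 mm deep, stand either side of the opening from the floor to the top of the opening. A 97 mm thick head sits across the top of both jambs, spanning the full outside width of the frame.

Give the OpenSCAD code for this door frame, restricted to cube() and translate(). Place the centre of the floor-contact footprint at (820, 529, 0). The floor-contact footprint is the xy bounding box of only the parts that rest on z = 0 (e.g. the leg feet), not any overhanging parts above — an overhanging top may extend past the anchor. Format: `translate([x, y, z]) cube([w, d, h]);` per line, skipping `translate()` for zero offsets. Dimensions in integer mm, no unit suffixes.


translate([332, 474, 0]) cube([92, 110, 2183]);
translate([1216, 474, 0]) cube([92, 110, 2183]);
translate([332, 474, 2183]) cube([976, 110, 97]);


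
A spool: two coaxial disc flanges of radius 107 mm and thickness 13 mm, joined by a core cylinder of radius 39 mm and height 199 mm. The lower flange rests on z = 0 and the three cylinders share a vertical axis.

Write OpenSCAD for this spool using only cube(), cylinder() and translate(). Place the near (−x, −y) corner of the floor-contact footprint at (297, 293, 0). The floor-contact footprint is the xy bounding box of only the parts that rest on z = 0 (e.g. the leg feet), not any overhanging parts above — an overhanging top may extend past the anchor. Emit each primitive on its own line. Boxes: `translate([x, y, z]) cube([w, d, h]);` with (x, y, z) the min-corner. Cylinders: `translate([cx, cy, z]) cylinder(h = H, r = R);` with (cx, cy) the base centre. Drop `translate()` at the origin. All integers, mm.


translate([404, 400, 0]) cylinder(h = 13, r = 107);
translate([404, 400, 13]) cylinder(h = 199, r = 39);
translate([404, 400, 212]) cylinder(h = 13, r = 107);


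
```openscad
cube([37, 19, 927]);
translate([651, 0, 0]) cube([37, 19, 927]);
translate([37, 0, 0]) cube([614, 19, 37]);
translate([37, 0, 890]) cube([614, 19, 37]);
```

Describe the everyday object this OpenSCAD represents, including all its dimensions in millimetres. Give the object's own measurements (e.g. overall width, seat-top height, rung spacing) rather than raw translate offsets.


A rectangular picture frame lying in the x–z plane (depth along y). The opening is 614 mm wide (x) by 853 mm tall (z), surrounded by a border 37 mm wide on all four sides. The frame is 19 mm deep and is made of two full-height vertical stiles with two horizontal rails fitted between them.


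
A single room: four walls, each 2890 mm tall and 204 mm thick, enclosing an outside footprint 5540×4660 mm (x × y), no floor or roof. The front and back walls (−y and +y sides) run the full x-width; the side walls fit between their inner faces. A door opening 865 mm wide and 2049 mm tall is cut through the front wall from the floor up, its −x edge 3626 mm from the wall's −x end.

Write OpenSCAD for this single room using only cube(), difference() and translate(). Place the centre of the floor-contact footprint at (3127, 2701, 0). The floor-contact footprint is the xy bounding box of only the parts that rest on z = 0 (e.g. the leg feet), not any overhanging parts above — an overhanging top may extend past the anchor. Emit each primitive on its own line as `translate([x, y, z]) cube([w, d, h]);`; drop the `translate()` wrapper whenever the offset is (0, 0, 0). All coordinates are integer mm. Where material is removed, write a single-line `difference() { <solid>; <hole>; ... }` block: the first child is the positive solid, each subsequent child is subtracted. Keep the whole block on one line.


difference() { translate([357, 371, 0]) cube([5540, 204, 2890]); translate([3983, 371, 0]) cube([865, 204, 2049]); }
translate([357, 4827, 0]) cube([5540, 204, 2890]);
translate([357, 575, 0]) cube([204, 4252, 2890]);
translate([5693, 575, 0]) cube([204, 4252, 2890]);


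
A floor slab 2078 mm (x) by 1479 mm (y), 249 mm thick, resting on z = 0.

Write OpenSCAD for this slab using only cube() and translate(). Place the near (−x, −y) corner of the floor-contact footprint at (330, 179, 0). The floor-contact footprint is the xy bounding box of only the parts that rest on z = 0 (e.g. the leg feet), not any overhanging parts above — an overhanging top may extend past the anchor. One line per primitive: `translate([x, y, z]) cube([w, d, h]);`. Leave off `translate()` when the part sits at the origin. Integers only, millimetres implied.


translate([330, 179, 0]) cube([2078, 1479, 249]);


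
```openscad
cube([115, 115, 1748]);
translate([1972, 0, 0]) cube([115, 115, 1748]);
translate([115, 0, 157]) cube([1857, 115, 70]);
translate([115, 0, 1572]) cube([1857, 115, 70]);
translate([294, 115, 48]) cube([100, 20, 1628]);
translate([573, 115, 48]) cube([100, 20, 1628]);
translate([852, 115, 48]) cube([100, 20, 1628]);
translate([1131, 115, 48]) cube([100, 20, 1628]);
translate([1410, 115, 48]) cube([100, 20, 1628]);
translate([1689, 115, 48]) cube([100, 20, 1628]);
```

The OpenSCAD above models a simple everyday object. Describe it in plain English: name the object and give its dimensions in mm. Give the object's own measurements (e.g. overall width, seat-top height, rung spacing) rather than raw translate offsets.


A fence section. Two 115×115 mm posts, 1748 mm tall, stand on the floor with a clear span of 1857 mm between their inner faces. Two horizontal rails of 115×70 mm section span the gap between the posts with their undersides at z = 157 mm and z = 1572 mm, flush with the posts' −y face. 6 pickets, each 100 mm wide, 20 mm thick and 1628 mm tall, are fixed to the +y face of the rails with their bottoms at z = 48 mm, spaced across the span with a 179 mm gap after the −x post and between neighbouring pickets, with 183 mm left before the +x post.


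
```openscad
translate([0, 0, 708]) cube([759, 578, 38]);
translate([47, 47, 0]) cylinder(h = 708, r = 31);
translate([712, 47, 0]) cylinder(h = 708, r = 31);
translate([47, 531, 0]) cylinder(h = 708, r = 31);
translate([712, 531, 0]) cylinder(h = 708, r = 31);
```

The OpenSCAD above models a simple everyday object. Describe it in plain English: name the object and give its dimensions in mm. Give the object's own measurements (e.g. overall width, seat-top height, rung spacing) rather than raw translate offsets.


A table: top 759 mm (x) × 578 mm (y), 38 mm thick, upper face at z = 746 mm, on four round legs of 62 mm diameter, each leg's bounding box inset 16 mm from the nearest pair of top edges from z = 0 to the bottom of the top.


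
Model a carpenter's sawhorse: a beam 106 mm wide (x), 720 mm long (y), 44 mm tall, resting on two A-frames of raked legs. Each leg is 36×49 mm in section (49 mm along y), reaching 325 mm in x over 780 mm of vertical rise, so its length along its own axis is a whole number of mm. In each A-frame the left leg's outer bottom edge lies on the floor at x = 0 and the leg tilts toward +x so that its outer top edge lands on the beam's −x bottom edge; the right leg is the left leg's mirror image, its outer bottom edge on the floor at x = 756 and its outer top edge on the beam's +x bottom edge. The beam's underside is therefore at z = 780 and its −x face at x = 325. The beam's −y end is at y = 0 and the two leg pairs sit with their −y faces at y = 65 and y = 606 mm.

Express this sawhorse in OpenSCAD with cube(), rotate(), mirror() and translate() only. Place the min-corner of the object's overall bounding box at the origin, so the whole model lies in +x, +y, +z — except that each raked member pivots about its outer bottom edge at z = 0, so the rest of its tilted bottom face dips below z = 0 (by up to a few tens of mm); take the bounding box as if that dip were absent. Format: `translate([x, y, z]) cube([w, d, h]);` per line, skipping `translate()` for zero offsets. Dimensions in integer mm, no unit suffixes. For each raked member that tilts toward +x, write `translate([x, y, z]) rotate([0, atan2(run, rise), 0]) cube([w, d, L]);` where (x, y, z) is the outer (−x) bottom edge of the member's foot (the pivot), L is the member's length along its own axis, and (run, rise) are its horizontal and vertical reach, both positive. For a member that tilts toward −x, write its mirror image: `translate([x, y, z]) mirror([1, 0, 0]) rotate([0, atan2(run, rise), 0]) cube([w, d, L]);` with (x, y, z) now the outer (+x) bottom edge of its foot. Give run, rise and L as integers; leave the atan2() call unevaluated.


translate([325, 0, 780]) cube([106, 720, 44]);
translate([0, 65, 0]) rotate([0, atan2(325, 780), 0]) cube([36, 49, 845]);
translate([756, 65, 0]) mirror([1, 0, 0]) rotate([0, atan2(325, 780), 0]) cube([36, 49, 845]);
translate([0, 606, 0]) rotate([0, atan2(325, 780), 0]) cube([36, 49, 845]);
translate([756, 606, 0]) mirror([1, 0, 0]) rotate([0, atan2(325, 780), 0]) cube([36, 49, 845]);


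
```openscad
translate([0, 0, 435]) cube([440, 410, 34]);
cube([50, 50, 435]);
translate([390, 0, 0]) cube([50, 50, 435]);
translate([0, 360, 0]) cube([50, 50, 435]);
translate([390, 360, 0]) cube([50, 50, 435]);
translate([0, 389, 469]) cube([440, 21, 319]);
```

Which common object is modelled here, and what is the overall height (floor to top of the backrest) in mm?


A chair. The overall height is 788 mm.

A slab on four corner posts with a tall panel at the back — a chair. The seat slab sits at z = 435 with thickness 34, and the 319 mm backrest starts at the seat top, so the overall height is 435 + 34 + 319 = 788 mm.


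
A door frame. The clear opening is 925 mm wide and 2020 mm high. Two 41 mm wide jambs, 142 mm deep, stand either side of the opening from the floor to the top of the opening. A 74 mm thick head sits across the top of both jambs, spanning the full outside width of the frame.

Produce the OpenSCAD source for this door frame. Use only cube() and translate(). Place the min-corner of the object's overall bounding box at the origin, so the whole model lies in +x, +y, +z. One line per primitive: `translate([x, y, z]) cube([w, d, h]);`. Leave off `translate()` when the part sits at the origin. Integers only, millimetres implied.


cube([41, 142, 2020]);
translate([966, 0, 0]) cube([41, 142, 2020]);
translate([0, 0, 2020]) cube([1007, 142, 74]);


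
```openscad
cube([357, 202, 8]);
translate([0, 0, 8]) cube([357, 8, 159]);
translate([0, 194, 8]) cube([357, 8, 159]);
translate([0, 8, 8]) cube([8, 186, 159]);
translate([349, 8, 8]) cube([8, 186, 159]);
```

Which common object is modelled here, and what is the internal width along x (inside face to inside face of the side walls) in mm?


An open box. The internal width is 341 mm.

A 357×202 base slab with four walls standing on it — an open box. The base is 357 mm wide and the walls are 8 mm thick, so the internal width is 357 − 2 × 8 = 341 mm.


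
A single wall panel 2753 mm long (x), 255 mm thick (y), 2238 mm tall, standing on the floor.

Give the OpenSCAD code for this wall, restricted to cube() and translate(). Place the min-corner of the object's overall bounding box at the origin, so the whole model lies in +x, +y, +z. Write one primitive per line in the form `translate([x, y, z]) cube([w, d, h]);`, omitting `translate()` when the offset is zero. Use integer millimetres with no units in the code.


cube([2753, 255, 2238]);


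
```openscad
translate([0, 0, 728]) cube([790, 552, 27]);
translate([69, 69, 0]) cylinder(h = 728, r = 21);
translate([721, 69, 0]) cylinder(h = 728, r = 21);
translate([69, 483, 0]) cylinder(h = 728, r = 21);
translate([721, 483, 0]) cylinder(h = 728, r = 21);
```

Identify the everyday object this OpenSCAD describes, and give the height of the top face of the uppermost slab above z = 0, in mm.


A table. The table height is 755 mm.

A 790×552×27 slab sits at z = 728 on four Ø42 mm round legs — a table. The top surface is at 728 + 27 = 755 mm.


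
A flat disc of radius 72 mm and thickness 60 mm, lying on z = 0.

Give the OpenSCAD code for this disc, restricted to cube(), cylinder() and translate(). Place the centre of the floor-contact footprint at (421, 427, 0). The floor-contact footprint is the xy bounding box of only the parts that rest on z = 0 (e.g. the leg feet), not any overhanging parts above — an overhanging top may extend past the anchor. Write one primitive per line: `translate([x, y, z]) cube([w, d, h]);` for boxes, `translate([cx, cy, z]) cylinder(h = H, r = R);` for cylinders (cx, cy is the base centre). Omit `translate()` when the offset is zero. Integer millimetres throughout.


translate([421, 427, 0]) cylinder(h = 60, r = 72);


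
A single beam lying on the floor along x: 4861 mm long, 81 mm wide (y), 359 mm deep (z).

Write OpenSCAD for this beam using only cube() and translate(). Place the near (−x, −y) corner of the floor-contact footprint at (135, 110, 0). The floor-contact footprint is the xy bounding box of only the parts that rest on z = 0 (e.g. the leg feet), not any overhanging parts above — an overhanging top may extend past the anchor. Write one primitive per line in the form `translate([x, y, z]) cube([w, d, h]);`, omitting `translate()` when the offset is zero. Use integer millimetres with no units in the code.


translate([135, 110, 0]) cube([4861, 81, 359]);


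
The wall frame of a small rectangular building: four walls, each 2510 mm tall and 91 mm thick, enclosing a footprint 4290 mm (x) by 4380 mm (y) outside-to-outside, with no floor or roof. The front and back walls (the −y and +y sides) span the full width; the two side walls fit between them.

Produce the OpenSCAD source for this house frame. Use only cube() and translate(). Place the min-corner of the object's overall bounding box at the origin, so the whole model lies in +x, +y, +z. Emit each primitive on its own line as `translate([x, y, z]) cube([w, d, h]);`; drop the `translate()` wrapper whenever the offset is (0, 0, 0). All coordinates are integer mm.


cube([4290, 91, 2510]);
translate([0, 4289, 0]) cube([4290, 91, 2510]);
translate([0, 91, 0]) cube([91, 4198, 2510]);
translate([4199, 91, 0]) cube([91, 4198, 2510]);


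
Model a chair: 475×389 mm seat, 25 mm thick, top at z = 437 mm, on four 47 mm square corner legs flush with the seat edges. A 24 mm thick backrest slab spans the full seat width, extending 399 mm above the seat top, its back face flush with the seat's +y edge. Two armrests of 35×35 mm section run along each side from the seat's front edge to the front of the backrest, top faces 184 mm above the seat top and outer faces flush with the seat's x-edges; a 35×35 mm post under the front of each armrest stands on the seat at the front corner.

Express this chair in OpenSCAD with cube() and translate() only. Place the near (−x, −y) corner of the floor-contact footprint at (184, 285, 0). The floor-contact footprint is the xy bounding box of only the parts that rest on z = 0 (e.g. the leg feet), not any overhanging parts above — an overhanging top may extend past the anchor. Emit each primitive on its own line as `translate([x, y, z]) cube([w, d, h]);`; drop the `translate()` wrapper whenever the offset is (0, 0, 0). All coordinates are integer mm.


translate([184, 285, 412]) cube([475, 389, 25]);
translate([184, 285, 0]) cube([47, 47, 412]);
translate([612, 285, 0]) cube([47, 47, 412]);
translate([184, 627, 0]) cube([47, 47, 412]);
translate([612, 627, 0]) cube([47, 47, 412]);
translate([184, 650, 437]) cube([475, 24, 399]);
translate([184, 285, 586]) cube([35, 365, 35]);
translate([624, 285, 586]) cube([35, 365, 35]);
translate([184, 285, 437]) cube([35, 35, 149]);
translate([624, 285, 437]) cube([35, 35, 149]);


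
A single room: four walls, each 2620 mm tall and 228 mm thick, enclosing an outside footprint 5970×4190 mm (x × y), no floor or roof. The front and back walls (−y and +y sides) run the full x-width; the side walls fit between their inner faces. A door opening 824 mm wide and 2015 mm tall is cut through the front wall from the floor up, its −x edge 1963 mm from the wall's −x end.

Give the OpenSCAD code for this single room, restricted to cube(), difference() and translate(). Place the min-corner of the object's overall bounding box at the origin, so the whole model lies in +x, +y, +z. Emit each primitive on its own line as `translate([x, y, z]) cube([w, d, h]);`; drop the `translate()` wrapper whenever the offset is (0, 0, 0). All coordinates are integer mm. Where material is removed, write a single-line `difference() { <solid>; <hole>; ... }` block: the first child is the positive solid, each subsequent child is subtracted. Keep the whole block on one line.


difference() { cube([5970, 228, 2620]); translate([1963, 0, 0]) cube([824, 228, 2015]); }
translate([0, 3962, 0]) cube([5970, 228, 2620]);
translate([0, 228, 0]) cube([228, 3734, 2620]);
translate([5742, 228, 0]) cube([228, 3734, 2620]);


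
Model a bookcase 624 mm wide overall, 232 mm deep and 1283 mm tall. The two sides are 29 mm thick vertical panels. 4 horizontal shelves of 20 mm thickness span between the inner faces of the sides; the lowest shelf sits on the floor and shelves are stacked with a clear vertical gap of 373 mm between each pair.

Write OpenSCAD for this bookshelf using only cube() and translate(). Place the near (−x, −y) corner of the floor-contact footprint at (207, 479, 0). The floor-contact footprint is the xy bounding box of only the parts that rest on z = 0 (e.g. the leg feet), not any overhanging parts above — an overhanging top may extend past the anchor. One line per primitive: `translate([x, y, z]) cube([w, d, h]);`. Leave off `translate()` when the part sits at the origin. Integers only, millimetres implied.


translate([207, 479, 0]) cube([29, 232, 1283]);
translate([802, 479, 0]) cube([29, 232, 1283]);
translate([236, 479, 0]) cube([566, 232, 20]);
translate([236, 479, 393]) cube([566, 232, 20]);
translate([236, 479, 786]) cube([566, 232, 20]);
translate([236, 479, 1179]) cube([566, 232, 20]);


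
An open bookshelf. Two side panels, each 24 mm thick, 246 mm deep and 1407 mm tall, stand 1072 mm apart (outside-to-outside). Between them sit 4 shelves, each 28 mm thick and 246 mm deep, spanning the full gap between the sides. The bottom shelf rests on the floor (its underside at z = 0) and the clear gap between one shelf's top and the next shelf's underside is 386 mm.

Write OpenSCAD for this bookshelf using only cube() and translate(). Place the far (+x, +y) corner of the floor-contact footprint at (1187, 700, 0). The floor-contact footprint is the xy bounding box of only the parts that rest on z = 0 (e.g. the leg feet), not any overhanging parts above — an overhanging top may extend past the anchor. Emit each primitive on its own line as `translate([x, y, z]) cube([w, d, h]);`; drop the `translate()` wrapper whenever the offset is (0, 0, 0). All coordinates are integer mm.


translate([115, 454, 0]) cube([24, 246, 1407]);
translate([1163, 454, 0]) cube([24, 246, 1407]);
translate([139, 454, 0]) cube([1024, 246, 28]);
translate([139, 454, 414]) cube([1024, 246, 28]);
translate([139, 454, 828]) cube([1024, 246, 28]);
translate([139, 454, 1242]) cube([1024, 246, 28]);


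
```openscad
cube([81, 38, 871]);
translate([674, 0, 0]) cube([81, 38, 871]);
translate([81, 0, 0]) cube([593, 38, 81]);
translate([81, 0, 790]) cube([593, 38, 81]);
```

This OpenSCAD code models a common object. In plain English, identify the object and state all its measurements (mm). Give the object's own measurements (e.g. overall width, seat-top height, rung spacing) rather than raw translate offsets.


A rectangular picture frame lying in the x–z plane (depth along y). The opening is 593 mm wide (x) by 709 mm tall (z), surrounded by a border 81 mm wide on all four sides. The frame is 38 mm deep and is made of two full-height vertical stiles with two horizontal rails fitted between them.


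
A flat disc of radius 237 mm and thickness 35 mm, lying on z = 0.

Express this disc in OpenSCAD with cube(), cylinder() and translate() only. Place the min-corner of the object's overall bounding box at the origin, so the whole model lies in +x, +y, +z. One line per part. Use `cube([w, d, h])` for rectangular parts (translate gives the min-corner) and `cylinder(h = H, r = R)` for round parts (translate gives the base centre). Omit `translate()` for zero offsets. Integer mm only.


translate([237, 237, 0]) cylinder(h = 35, r = 237);


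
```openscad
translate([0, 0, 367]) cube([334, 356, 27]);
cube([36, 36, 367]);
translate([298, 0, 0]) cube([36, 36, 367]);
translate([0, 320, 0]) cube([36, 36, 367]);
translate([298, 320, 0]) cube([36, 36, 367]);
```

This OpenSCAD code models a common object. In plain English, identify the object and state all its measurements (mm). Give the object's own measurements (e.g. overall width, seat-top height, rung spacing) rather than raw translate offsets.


A four-legged stool. The seat is a 334×356×27 mm slab whose top surface is at z = 394 mm; four square legs, each 36×36 mm in cross-section, run from the floor (z = 0) to the underside of the seat, each flush with a corner of the seat.


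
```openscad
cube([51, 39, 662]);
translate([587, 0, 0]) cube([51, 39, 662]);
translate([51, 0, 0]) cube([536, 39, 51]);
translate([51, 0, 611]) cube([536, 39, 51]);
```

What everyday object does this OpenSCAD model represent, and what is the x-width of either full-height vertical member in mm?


A picture frame. The border width is 51 mm.

Four thin pieces enclosing a rectangular opening — a picture frame. The two full-height stiles are 662 mm tall; the top rail sits at z = 611 and is 51 mm tall, so the border above the opening is 662 − 611 = 51 mm, matching the stile x-width.


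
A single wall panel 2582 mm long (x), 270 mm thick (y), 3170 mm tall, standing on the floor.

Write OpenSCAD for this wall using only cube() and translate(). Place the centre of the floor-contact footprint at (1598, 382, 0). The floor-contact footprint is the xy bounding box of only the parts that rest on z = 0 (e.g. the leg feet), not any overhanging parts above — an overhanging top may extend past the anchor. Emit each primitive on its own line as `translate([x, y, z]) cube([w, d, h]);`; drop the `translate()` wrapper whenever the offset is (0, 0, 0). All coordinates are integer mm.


translate([307, 247, 0]) cube([2582, 270, 3170]);


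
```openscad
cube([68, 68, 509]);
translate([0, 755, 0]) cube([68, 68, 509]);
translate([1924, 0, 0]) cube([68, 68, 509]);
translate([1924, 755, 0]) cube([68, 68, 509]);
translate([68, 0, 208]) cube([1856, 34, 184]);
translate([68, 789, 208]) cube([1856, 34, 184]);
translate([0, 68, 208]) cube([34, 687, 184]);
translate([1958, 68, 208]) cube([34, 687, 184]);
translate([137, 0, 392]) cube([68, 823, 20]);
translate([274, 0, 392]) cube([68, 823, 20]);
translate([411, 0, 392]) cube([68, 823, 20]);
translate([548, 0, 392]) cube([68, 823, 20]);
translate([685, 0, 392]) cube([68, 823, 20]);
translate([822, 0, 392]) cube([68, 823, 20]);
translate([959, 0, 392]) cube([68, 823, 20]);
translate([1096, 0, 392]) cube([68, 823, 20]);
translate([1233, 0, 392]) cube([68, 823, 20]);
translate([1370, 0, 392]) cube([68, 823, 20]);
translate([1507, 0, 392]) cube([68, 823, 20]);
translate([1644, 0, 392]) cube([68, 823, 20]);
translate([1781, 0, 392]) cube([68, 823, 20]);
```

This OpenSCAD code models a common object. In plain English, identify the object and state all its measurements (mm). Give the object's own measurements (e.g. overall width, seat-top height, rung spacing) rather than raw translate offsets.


A bed frame 1992 mm long (x) by 823 mm wide (y). Four 68×68 mm corner posts, 509 mm tall, at the corners of the footprint. Four rails of 34 mm thickness and 184 mm height run between adjacent posts with their undersides at z = 208 mm, their outer faces flush with the outside of the frame (the two x-running rails run between the posts' inner faces; the two y-running rails run between the posts' inner faces). 13 slats, each 68 mm wide (x) and 20 mm thick, lie across the top of the two x-running rails, running the full 823 mm width of the frame in y; along x they sit between the end posts with a 69 mm gap after the −x posts and between neighbouring slats, leaving 75 mm before the +x posts.


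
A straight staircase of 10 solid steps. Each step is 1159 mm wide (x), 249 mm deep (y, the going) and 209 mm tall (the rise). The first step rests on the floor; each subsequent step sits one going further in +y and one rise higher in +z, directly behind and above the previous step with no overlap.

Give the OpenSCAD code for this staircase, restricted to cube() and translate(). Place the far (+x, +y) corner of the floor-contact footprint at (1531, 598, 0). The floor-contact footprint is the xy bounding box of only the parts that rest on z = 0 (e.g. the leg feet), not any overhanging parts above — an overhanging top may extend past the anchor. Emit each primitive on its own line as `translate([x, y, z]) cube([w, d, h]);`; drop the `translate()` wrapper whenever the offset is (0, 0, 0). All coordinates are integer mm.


translate([372, 349, 0]) cube([1159, 249, 209]);
translate([372, 598, 209]) cube([1159, 249, 209]);
translate([372, 847, 418]) cube([1159, 249, 209]);
translate([372, 1096, 627]) cube([1159, 249, 209]);
translate([372, 1345, 836]) cube([1159, 249, 209]);
translate([372, 1594, 1045]) cube([1159, 249, 209]);
translate([372, 1843, 1254]) cube([1159, 249, 209]);
translate([372, 2092, 1463]) cube([1159, 249, 209]);
translate([372, 2341, 1672]) cube([1159, 249, 209]);
translate([372, 2590, 1881]) cube([1159, 249, 209]);


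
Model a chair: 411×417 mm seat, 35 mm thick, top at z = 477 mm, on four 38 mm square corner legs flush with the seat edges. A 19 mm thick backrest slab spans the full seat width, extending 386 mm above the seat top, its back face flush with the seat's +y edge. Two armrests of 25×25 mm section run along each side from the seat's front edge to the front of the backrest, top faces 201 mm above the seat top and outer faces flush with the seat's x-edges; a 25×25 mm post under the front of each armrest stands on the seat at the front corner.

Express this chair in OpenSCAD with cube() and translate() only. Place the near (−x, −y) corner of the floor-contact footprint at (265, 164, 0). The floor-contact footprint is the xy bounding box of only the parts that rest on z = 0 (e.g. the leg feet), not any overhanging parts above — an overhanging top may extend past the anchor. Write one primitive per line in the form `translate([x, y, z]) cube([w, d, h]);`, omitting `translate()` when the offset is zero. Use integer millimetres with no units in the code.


// leg_h = 477 - 35 = 442
// arm post h = 201 - 25 = 176
translate([265, 164, 442]) cube([411, 417, 35]);
translate([265, 164, 0]) cube([38, 38, 442]);
translate([638, 164, 0]) cube([38, 38, 442]);
translate([265, 543, 0]) cube([38, 38, 442]);
translate([638, 543, 0]) cube([38, 38, 442]);
translate([265, 562, 477]) cube([411, 19, 386]);
translate([265, 164, 653]) cube([25, 398, 25]);
translate([651, 164, 653]) cube([25, 398, 25]);
translate([265, 164, 477]) cube([25, 25, 176]);
translate([651, 164, 477]) cube([25, 25, 176]);


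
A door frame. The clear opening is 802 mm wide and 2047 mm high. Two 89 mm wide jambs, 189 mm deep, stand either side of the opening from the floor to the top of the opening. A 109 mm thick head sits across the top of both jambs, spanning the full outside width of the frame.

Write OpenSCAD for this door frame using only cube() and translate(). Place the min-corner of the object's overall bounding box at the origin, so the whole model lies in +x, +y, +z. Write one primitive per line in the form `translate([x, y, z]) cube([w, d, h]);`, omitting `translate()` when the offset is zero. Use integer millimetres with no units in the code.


cube([89, 189, 2047]);
translate([891, 0, 0]) cube([89, 189, 2047]);
translate([0, 0, 2047]) cube([980, 189, 109]);


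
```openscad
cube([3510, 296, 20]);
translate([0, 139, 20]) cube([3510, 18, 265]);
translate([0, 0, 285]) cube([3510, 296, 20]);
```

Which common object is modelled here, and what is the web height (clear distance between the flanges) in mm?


An I-beam. The web height is 265 mm.

Two wide flanges with a thin centred web — an I-beam. Overall 305 mm minus two 20 mm flanges gives a web of 305 − 2·20 = 265 mm.


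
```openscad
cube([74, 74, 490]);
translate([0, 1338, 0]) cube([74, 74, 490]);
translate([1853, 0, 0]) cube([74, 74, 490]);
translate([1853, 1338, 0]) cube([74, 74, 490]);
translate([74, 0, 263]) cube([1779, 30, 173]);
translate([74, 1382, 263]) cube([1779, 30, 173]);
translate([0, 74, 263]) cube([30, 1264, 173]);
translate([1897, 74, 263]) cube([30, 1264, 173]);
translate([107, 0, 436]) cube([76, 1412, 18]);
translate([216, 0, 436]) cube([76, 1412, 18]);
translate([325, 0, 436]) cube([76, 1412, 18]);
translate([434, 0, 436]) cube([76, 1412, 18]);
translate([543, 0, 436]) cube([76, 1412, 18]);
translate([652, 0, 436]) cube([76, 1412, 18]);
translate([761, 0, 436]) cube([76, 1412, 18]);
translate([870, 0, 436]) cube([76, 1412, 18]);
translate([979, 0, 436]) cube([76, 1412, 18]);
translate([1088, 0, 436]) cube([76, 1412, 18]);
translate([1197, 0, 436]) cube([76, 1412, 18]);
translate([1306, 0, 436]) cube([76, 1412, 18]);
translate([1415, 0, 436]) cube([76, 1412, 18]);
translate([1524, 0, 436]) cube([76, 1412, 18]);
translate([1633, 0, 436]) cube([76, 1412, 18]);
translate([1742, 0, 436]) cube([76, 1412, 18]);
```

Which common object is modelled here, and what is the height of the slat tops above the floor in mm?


A bed frame. The slat-top height is 454 mm.

Four posts, four rails, and a row of slats — a bed frame. Slats sit on the rails at z = 263 + 173 = 436; with slat thickness 18, the top is 454 mm.


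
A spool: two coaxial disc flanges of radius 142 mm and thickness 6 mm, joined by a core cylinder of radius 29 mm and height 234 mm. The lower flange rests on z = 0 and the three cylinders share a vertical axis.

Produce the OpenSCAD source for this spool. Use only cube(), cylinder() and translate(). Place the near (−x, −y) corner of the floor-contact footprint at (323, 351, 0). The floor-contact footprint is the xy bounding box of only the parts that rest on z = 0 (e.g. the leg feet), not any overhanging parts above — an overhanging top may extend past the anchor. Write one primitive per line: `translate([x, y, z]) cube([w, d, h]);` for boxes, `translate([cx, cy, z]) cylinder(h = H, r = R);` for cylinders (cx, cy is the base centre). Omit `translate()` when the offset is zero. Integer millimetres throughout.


translate([465, 493, 0]) cylinder(h = 6, r = 142);
translate([465, 493, 6]) cylinder(h = 234, r = 29);
translate([465, 493, 240]) cylinder(h = 6, r = 142);
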